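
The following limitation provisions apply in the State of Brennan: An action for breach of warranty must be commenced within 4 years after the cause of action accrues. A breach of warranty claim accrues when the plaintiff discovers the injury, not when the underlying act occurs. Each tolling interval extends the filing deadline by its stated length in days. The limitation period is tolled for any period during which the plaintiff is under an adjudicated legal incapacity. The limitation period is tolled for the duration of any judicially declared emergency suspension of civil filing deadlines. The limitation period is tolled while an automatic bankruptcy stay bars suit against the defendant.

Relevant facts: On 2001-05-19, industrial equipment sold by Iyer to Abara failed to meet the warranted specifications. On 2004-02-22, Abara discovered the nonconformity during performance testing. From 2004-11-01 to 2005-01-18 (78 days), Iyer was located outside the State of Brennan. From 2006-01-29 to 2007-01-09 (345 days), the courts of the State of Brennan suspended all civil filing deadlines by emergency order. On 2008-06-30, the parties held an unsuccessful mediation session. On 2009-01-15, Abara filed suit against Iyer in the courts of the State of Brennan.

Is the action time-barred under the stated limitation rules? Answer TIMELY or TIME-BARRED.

Accrual is tied to discovery, so the period began on 2004-02-22 rather than on 2001-05-19 when the act occurred.
Adding the 4 years base period to 2004-02-22 gives a deadline of 2008-02-22, before any tolling.
The emergency suspension of filing deadlines from 2006-01-29 to 2007-01-09 tolled the period for 345 days, extending the deadline to 2009-02-01.
Although the defendant's absence ran from 2004-11-01 to 2005-01-18, the stated rules do not make that a tolling event, so it is disregarded.
Nothing else in the chronology tolls or restarts the period.
Filing on 2009-01-15 beat the 2009-02-01 deadline — the action is timely.

TIMELY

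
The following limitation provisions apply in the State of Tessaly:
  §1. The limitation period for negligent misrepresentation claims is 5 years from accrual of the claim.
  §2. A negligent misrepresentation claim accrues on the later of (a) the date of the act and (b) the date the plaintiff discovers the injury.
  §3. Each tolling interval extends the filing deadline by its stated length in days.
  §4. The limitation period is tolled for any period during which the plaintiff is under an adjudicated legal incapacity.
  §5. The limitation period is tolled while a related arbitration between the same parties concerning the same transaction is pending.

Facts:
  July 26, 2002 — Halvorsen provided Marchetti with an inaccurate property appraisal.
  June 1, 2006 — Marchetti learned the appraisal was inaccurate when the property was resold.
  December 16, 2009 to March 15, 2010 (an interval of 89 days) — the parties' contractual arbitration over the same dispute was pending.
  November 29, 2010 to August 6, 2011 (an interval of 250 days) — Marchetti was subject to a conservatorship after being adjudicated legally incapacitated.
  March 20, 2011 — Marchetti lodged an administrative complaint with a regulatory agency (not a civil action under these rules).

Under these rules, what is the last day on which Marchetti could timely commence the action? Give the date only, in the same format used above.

Taking the later of the act (July 26, 2002) and discovery (June 1, 2006), the claim accrued on June 1, 2006.
The untolled deadline — 5 years after June 1, 2006 — is June 1, 2011.
The period was tolled for 89 days by the pending related arbitration (December 16, 2009 to March 15, 2010), pushing the deadline to August 29, 2011.
The period was tolled for 250 days by the plaintiff's legal incapacity (November 29, 2010 to August 6, 2011), pushing the deadline to May 5, 2012.
None of the other events listed affects the running of the period under the stated rules.

May 5, 2012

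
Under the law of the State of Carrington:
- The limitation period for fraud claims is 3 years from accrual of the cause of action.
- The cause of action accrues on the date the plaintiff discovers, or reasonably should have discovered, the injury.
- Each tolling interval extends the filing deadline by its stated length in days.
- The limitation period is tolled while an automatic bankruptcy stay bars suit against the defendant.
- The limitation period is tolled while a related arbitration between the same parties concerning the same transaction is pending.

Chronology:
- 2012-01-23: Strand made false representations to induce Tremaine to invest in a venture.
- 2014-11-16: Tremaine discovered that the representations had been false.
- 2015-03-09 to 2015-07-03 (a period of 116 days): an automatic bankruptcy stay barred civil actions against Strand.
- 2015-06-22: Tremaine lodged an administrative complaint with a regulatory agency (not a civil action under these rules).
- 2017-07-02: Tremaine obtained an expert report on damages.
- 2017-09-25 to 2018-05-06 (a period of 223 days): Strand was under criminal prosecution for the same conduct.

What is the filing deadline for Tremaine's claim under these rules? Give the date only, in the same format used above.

Under the discovery rule, the claim accrued on 2014-11-16, when Tremaine discovered the injury — not on the 2012-01-23 date of the underlying act.
The untolled deadline — 3 years after 2014-11-16 — is 2017-11-16.
The automatic bankruptcy stay from 2015-03-09 to 2015-07-03 tolled the period for 116 days, extending the deadline to 2018-03-12.
The pending criminal prosecution from 2017-09-25 to 2018-05-06 does not toll the period, because no stated rule makes a criminal prosecution a tolling event.
None of the other events listed affects the running of the period under the stated rules.

2018-03-12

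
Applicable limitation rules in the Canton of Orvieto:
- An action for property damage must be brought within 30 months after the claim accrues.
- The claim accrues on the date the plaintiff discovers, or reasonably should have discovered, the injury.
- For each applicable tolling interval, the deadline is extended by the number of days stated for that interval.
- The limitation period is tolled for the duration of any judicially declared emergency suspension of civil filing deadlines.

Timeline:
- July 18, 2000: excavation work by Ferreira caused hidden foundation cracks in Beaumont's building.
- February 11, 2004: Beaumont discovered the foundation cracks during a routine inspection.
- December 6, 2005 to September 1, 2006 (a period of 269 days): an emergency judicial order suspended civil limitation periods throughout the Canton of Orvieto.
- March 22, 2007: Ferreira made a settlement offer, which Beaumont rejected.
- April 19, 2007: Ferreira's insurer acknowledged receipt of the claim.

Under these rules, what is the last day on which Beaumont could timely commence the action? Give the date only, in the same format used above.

The claim did not accrue until Beaumont discovered the injury on February 11, 2004; the July 18, 2000 act date does not start the clock under the stated rule.
30 months from February 11, 2004 is August 11, 2006.
The emergency suspension of filing deadlines from December 6, 2005 to September 1, 2006 tolled the period for 269 days, extending the deadline to May 7, 2007.
The other events in the timeline have no effect on the limitation period under the stated rules.

May 7, 2007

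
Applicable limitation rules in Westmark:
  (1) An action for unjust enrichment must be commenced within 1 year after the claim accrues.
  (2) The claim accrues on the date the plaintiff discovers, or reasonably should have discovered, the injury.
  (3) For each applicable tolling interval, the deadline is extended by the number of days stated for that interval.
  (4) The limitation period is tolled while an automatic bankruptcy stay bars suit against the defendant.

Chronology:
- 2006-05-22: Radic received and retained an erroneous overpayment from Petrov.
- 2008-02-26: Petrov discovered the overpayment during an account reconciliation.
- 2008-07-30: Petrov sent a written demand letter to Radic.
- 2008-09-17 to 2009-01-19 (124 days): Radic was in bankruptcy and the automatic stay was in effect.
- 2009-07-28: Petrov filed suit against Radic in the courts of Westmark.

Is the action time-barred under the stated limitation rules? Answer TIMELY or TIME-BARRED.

TIME-BARRED

Under the discovery rule, the claim accrued on 2008-02-26, when Petrov discovered the injury — not on the 2006-05-22 date of the underlying act.
The untolled deadline — 1 year after 2008-02-26 — is 2009-02-26.
The automatic bankruptcy stay from 2008-09-17 to 2009-01-19 tolled the period for 124 days, extending the deadline to 2009-06-30.
Nothing else in the chronology tolls or restarts the period.
Petrov filed on 2009-07-28, after the 2009-06-30 deadline, so the action is time-barred.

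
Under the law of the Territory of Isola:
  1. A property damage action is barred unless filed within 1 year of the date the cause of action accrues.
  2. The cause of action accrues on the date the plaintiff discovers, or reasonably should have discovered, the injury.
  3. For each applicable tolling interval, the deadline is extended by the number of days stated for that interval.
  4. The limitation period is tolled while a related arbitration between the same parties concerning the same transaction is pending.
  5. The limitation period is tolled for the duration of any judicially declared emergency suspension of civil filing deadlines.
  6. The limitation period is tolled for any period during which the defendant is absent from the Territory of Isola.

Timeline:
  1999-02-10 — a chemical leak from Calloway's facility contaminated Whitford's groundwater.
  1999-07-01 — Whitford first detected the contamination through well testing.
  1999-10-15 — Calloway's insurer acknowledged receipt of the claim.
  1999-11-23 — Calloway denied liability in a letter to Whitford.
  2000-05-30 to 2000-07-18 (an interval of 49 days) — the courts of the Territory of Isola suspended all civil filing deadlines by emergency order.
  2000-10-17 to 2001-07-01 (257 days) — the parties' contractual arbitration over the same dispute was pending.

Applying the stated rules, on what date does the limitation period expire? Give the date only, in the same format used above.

The claim did not accrue until Whitford discovered the injury on 1999-07-01; the 1999-02-10 act date does not start the clock under the stated rule.
1 year from 1999-07-01 is 2000-07-01.
The period was tolled for 49 days by the emergency suspension of filing deadlines (2000-05-30 to 2000-07-18), pushing the deadline to 2000-08-19.
By the time the pending related arbitration began on 2000-10-17, the limitation period had already expired on 2000-08-19; that interval cannot revive it.
None of the other events listed affects the running of the period under the stated rules.

2000-08-19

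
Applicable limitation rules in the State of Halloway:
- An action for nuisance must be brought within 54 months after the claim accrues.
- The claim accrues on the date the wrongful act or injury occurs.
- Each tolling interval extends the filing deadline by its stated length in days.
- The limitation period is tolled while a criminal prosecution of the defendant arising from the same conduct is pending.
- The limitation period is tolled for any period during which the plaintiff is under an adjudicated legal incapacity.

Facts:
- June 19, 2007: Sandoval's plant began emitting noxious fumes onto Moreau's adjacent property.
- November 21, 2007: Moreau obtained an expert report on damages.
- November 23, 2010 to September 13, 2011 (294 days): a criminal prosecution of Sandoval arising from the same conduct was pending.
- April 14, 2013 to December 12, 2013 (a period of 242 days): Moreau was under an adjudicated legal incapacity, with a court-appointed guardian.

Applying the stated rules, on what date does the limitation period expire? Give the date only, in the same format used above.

October 8, 2012

The claim accrued on June 19, 2007, when the wrongful act occurred.
The untolled deadline — 54 months after June 19, 2007 — is December 19, 2011.
Because the pending criminal prosecution ran from November 23, 2010 to September 13, 2011, the deadline is extended by 294 days to October 8, 2012.
By the time the plaintiff's legal incapacity began on April 14, 2013, the limitation period had already expired on October 8, 2012; that interval cannot revive it.
None of the other events listed affects the running of the period under the stated rules.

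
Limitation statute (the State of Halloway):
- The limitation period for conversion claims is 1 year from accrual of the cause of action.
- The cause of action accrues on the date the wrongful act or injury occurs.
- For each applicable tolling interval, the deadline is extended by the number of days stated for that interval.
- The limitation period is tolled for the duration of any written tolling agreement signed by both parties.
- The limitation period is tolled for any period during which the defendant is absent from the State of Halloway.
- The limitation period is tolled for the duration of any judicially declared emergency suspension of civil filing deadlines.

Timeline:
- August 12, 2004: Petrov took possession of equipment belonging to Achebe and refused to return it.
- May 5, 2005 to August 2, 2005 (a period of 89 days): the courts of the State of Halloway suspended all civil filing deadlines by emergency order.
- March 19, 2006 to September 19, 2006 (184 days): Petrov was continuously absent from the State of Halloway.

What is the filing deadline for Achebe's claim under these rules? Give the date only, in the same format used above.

The claim accrued on August 12, 2004, when the wrongful act occurred.
The untolled deadline — 1 year after August 12, 2004 — is August 12, 2005.
The emergency suspension of filing deadlines from May 5, 2005 to August 2, 2005 tolled the period for 89 days, extending the deadline to November 9, 2005.
By the time the defendant's absence from the jurisdiction began on March 19, 2006, the limitation period had already expired on November 9, 2005; that interval cannot revive it.

November 9, 2005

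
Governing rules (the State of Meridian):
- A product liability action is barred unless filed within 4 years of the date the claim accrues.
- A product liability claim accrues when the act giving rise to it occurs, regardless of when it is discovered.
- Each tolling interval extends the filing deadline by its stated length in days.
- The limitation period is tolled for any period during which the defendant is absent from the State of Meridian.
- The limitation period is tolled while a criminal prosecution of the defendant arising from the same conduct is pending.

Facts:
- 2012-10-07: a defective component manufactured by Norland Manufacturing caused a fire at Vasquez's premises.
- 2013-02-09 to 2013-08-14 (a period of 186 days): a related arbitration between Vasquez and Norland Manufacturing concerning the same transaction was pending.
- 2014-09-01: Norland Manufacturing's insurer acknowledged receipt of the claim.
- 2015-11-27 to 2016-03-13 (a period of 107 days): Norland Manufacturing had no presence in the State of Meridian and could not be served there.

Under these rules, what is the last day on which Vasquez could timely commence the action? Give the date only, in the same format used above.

2017-01-22

The claim accrued on 2012-10-07, the date of the act.
The untolled deadline — 4 years after 2012-10-07 — is 2016-10-07.
The period was tolled for 107 days by the defendant's absence from the jurisdiction (2015-11-27 to 2016-03-13), pushing the deadline to 2017-01-22.
No stated provision tolls the period for a pending arbitration, so the interval from 2013-02-09 to 2013-08-14 has no effect on the deadline.
Nothing else in the chronology tolls or restarts the period.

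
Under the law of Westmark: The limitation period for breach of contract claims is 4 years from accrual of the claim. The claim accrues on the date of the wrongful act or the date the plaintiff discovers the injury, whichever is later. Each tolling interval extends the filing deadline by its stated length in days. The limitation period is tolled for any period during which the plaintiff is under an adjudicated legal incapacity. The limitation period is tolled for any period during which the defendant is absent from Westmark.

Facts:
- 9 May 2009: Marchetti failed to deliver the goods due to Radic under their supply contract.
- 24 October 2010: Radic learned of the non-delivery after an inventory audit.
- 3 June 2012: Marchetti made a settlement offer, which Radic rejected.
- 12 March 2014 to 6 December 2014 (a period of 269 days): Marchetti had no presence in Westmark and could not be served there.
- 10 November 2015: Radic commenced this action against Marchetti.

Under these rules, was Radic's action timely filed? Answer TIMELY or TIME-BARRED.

The claim accrued on 24 October 2010 — the later of the 9 May 2009 act and the 24 October 2010 discovery.
Adding the 4 years base period to 24 October 2010 gives a deadline of 24 October 2014, before any tolling.
The defendant's absence from the jurisdiction from 12 March 2014 to 6 December 2014 tolled the period for 269 days, extending the deadline to 20 July 2015.
Nothing else in the chronology tolls or restarts the period.
Radic filed on 10 November 2015, after the 20 July 2015 deadline, so the action is time-barred.

TIME-BARRED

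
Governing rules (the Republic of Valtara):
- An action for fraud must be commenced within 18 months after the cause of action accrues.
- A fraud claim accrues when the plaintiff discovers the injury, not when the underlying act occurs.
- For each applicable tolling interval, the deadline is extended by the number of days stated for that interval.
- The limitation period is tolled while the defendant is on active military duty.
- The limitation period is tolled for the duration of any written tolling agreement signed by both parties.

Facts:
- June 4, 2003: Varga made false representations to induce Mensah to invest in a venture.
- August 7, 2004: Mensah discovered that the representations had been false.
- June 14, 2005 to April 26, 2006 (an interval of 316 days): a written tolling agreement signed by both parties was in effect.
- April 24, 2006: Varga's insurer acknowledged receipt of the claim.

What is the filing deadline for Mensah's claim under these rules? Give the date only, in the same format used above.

Accrual is tied to discovery, so the period began on August 7, 2004 rather than on June 4, 2003 when the act occurred.
Adding the 18 months base period to August 7, 2004 gives a deadline of February 7, 2006, before any tolling.
The written tolling agreement from June 14, 2005 to April 26, 2006 tolled the period for 316 days, extending the deadline to December 20, 2006.
Nothing else in the chronology tolls or restarts the period.

December 20, 2006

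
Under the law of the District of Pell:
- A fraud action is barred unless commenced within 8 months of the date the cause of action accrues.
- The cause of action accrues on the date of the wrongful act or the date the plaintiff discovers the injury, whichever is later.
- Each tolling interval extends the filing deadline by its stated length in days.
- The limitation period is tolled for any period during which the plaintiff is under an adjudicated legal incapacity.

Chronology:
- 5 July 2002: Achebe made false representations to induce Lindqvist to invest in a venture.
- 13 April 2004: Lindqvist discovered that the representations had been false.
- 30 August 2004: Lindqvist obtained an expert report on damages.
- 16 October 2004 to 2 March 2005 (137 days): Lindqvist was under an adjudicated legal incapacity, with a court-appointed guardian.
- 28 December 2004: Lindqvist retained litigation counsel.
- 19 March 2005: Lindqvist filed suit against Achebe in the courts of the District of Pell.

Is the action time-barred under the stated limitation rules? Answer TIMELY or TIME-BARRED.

TIMELY

The claim accrued on 13 April 2004 — the later of the 5 July 2002 act and the 13 April 2004 discovery.
8 months from 13 April 2004 is 13 December 2004.
The period was tolled for 137 days by the plaintiff's legal incapacity (16 October 2004 to 2 March 2005), pushing the deadline to 29 April 2005.
None of the other events listed affects the running of the period under the stated rules.
The 19 March 2005 filing precedes the 29 April 2005 deadline; the claim is timely.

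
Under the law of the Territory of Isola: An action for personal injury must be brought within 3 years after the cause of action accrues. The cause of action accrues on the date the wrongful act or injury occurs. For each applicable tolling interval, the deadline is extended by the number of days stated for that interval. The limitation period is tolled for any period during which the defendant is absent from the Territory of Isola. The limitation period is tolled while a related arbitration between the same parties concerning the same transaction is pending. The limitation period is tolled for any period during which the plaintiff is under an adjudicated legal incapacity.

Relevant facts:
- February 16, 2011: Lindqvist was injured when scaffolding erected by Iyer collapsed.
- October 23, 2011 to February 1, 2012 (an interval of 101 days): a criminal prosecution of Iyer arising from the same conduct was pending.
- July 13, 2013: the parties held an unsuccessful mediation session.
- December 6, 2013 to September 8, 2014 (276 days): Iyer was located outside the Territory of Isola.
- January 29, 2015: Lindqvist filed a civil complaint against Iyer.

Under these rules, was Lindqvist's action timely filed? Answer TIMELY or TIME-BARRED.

The cause of action accrued on February 16, 2011, the date of the act.
The untolled deadline — 3 years after February 16, 2011 — is February 16, 2014.
The period was tolled for 276 days by the defendant's absence from the jurisdiction (December 6, 2013 to September 8, 2014), pushing the deadline to November 19, 2014.
No stated provision tolls the period for a criminal prosecution, so the interval from October 23, 2011 to February 1, 2012 has no effect on the deadline.
The other events in the timeline have no effect on the limitation period under the stated rules.
The January 29, 2015 filing falls after the November 19, 2014 deadline; the claim is time-barred.

TIME-BARRED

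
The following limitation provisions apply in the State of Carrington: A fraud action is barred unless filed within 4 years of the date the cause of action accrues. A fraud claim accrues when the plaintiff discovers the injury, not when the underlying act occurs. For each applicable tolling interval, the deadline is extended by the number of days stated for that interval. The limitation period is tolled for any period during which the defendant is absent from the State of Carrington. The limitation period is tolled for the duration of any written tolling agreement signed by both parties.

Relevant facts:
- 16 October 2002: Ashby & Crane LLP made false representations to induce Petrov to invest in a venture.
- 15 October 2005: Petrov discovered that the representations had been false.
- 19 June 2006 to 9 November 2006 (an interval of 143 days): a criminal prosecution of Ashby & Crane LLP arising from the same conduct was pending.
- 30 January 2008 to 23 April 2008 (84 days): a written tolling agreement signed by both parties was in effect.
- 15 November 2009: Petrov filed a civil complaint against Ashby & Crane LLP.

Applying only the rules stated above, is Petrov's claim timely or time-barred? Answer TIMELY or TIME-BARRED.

Under the discovery rule, the claim accrued on 15 October 2005, when Petrov discovered the injury — not on the 16 October 2002 date of the underlying act.
The untolled deadline — 4 years after 15 October 2005 — is 15 October 2009.
The written tolling agreement from 30 January 2008 to 23 April 2008 tolled the period for 84 days, extending the deadline to 7 January 2010.
The pending criminal prosecution from 19 June 2006 to 9 November 2006 does not toll the period, because no stated rule makes a criminal prosecution a tolling event.
The 15 November 2009 filing precedes the 7 January 2010 deadline; the claim is timely.

TIMELY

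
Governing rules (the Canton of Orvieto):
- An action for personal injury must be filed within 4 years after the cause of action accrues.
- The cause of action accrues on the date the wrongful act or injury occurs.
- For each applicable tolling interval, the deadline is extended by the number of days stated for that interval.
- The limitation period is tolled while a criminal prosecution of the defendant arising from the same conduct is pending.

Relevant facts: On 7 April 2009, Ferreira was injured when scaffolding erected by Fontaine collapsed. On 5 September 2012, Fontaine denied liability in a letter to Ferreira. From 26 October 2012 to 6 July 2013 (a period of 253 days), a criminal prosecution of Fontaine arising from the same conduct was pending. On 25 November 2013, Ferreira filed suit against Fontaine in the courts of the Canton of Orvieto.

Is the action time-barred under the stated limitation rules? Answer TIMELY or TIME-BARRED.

The claim accrued on 7 April 2009, when the wrongful act occurred.
The untolled deadline — 4 years after 7 April 2009 — is 7 April 2013.
The period was tolled for 253 days by the pending criminal prosecution (26 October 2012 to 6 July 2013), pushing the deadline to 16 December 2013.
None of the other events listed affects the running of the period under the stated rules.
Filing on 25 November 2013 beat the 16 December 2013 deadline — the action is timely.

TIMELY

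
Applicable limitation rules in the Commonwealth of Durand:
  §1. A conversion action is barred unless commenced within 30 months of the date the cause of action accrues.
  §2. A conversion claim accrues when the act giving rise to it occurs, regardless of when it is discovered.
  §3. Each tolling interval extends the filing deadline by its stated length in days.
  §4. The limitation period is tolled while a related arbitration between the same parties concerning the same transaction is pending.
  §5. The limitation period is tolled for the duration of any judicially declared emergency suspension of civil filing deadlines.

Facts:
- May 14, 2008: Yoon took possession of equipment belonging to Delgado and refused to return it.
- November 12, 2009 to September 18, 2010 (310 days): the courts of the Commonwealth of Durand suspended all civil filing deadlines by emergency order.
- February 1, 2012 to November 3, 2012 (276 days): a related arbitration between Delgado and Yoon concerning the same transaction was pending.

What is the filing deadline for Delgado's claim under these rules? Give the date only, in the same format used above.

The limitation period began to run on May 14, 2008.
30 months from May 14, 2008 is November 14, 2010.
The period was tolled for 310 days by the emergency suspension of filing deadlines (November 12, 2009 to September 18, 2010), pushing the deadline to September 20, 2011.
The pending related arbitration from February 1, 2012 to November 3, 2012 began after the period had already run on September 20, 2011, so it has no tolling effect.

September 20, 2011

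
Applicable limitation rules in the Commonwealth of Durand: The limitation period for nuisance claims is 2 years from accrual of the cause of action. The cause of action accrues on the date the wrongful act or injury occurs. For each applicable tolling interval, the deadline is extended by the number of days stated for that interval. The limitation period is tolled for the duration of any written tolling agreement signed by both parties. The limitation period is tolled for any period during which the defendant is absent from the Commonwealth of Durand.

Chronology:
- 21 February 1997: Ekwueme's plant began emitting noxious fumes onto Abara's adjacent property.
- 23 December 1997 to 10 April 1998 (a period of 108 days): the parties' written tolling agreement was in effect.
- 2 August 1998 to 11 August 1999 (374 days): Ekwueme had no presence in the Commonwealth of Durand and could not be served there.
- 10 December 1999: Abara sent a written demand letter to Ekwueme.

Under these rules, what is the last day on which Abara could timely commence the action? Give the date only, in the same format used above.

17 June 2000

The limitation period began to run on 21 February 1997.
The untolled deadline — 2 years after 21 February 1997 — is 21 February 1999.
The written tolling agreement from 23 December 1997 to 10 April 1998 tolled the period for 108 days, extending the deadline to 9 June 1999.
Because the defendant's absence from the jurisdiction ran from 2 August 1998 to 11 August 1999, the deadline is extended by 374 days to 17 June 2000.
Nothing else in the chronology tolls or restarts the period.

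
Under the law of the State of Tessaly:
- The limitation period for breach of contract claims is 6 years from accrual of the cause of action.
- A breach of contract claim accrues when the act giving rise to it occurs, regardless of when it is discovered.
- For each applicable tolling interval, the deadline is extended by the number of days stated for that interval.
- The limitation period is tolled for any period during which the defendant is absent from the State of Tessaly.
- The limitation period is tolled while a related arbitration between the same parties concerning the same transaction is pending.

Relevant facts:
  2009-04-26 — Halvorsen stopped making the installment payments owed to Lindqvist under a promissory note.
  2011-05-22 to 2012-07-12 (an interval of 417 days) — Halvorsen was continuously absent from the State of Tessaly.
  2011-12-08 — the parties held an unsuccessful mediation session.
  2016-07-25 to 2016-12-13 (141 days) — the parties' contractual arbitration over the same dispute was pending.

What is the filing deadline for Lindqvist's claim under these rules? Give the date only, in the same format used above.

The cause of action accrued on 2009-04-26, the date of the act.
The untolled deadline — 6 years after 2009-04-26 — is 2015-04-26.
Because the defendant's absence from the jurisdiction ran from 2011-05-22 to 2012-07-12, the deadline is extended by 417 days to 2016-06-16.
By the time the pending related arbitration began on 2016-07-25, the limitation period had already expired on 2016-06-16; that interval cannot revive it.
The other events in the timeline have no effect on the limitation period under the stated rules.

2016-06-16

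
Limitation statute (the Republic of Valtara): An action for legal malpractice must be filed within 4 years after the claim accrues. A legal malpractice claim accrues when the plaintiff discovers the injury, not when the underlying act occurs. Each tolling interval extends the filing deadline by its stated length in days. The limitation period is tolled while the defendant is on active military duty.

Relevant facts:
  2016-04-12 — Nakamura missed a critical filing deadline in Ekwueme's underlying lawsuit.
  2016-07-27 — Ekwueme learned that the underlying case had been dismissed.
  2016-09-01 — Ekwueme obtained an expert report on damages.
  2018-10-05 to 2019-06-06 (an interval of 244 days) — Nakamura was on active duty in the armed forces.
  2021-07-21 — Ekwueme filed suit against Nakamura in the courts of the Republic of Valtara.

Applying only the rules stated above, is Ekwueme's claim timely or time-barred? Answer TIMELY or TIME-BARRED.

TIME-BARRED

The claim did not accrue until Ekwueme discovered the injury on 2016-07-27; the 2016-04-12 act date does not start the clock under the stated rule.
The untolled deadline — 4 years after 2016-07-27 — is 2020-07-27.
The defendant's active military service from 2018-10-05 to 2019-06-06 tolled the period for 244 days, extending the deadline to 2021-03-28.
Nothing else in the chronology tolls or restarts the period.
Ekwueme filed on 2021-07-21, after the 2021-03-28 deadline, so the action is time-barred.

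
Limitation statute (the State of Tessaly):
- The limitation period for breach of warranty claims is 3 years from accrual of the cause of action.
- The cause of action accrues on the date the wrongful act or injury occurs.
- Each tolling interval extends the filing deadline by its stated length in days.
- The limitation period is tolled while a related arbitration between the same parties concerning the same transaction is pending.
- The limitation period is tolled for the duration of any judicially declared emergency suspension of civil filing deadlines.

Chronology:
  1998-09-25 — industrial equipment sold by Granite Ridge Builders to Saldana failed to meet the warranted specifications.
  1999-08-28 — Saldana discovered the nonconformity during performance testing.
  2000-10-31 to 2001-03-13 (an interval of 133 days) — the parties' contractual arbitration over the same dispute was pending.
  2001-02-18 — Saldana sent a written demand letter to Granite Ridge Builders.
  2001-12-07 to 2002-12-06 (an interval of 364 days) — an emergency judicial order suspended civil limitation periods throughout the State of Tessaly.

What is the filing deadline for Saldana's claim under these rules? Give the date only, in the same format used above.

Accrual is governed by the date of the act, so the period began to run on 1998-09-25; the later discovery on 1999-08-28 is irrelevant under the stated rule.
Adding the 3 years base period to 1998-09-25 gives a deadline of 2001-09-25, before any tolling.
The period was tolled for 133 days by the pending related arbitration (2000-10-31 to 2001-03-13), pushing the deadline to 2002-02-05.
The emergency suspension of filing deadlines from 2001-12-07 to 2002-12-06 tolled the period for 364 days, extending the deadline to 2003-02-04.
None of the other events listed affects the running of the period under the stated rules.

2003-02-04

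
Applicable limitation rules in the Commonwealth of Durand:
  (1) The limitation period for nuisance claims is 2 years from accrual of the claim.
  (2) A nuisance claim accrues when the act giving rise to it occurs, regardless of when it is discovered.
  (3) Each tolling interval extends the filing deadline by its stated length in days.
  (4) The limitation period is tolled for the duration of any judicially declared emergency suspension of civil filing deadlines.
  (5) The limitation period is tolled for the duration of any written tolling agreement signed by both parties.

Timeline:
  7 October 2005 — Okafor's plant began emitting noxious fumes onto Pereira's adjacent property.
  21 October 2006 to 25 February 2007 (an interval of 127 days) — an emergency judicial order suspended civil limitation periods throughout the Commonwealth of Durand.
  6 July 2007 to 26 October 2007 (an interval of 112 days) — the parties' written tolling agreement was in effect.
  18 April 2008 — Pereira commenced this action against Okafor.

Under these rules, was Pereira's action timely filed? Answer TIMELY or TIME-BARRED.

The claim accrued on 7 October 2005, the date of the act.
2 years from 7 October 2005 is 7 October 2007.
The period was tolled for 127 days by the emergency suspension of filing deadlines (21 October 2006 to 25 February 2007), pushing the deadline to 11 February 2008.
Because the written tolling agreement ran from 6 July 2007 to 26 October 2007, the deadline is extended by 112 days to 2 June 2008.
The 18 April 2008 filing precedes the 2 June 2008 deadline; the claim is timely.

TIMELY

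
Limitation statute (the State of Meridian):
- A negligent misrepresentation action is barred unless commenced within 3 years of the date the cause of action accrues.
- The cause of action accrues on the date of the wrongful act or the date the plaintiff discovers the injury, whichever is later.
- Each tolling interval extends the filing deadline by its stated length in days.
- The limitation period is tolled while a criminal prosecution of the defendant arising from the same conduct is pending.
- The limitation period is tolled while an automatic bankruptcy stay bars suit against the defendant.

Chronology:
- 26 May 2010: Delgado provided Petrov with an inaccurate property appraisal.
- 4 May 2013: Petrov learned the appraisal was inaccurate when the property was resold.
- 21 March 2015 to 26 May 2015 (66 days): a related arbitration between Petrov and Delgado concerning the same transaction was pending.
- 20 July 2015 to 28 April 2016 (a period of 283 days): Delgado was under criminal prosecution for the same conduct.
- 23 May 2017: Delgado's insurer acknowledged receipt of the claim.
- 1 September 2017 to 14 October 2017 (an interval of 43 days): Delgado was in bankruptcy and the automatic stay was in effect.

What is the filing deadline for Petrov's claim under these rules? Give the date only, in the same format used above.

The claim accrued on 4 May 2013 — the later of the 26 May 2010 act and the 4 May 2013 discovery.
The untolled deadline — 3 years after 4 May 2013 — is 4 May 2016.
The pending criminal prosecution from 20 July 2015 to 28 April 2016 tolled the period for 283 days, extending the deadline to 11 February 2017.
The automatic bankruptcy stay from 1 September 2017 to 14 October 2017 began after the period had already run on 11 February 2017, so it has no tolling effect.
The pending related arbitration from 21 March 2015 to 26 May 2015 does not toll the period, because no stated rule makes a pending arbitration a tolling event.
None of the other events listed affects the running of the period under the stated rules.

11 February 2017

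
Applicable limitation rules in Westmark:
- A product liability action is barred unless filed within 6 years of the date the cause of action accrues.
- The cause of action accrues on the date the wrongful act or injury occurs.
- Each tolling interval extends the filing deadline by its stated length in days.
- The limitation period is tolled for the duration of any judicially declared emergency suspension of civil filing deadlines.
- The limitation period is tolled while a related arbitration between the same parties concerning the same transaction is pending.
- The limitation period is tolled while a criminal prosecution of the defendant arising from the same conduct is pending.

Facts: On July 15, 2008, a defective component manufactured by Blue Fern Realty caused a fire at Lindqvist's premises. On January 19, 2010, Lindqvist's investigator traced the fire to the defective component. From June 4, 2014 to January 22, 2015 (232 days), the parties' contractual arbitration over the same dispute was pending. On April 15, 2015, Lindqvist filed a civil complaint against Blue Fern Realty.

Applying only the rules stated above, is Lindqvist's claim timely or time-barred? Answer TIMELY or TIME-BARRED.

TIME-BARRED

The claim accrued on July 15, 2008, when the wrongful act occurred; under the stated occurrence rule the January 19, 2010 discovery does not delay accrual.
6 years from July 15, 2008 is July 15, 2014.
The period was tolled for 232 days by the pending related arbitration (June 4, 2014 to January 22, 2015), pushing the deadline to March 4, 2015.
Lindqvist filed on April 15, 2015, after the March 4, 2015 deadline, so the action is time-barred.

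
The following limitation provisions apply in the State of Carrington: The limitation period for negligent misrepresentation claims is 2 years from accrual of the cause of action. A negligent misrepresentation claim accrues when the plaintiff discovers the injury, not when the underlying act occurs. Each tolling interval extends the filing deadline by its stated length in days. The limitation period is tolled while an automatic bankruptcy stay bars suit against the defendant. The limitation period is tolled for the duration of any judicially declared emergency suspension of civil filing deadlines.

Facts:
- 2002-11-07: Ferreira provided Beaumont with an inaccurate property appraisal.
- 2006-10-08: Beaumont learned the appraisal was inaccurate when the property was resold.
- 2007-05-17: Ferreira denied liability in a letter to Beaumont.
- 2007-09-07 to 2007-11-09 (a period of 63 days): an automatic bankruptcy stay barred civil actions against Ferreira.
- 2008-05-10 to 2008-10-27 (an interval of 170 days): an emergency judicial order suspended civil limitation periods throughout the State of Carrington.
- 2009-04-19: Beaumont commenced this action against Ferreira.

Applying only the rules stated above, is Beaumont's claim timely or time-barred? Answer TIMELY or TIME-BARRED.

Accrual is tied to discovery, so the period began on 2006-10-08 rather than on 2002-11-07 when the act occurred.
2 years from 2006-10-08 is 2008-10-08.
Because the automatic bankruptcy stay ran from 2007-09-07 to 2007-11-09, the deadline is extended by 63 days to 2008-12-10.
The period was tolled for 170 days by the emergency suspension of filing deadlines (2008-05-10 to 2008-10-27), pushing the deadline to 2009-05-29.
None of the other events listed affects the running of the period under the stated rules.
Filing on 2009-04-19 beat the 2009-05-29 deadline — the action is timely.

TIMELY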